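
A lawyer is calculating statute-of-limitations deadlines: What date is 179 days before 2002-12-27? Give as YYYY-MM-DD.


Start: 2002-12-27
Subtracting 179 days
Days already passed in December: 27
After going back through December: 152 more days to subtract
November 2002: 30 days, 122 remaining
October 2002: 31 days, 91 remaining
September 2002: 30 days, 61 remaining
August 2002: 31 days, 30 remaining
Result: 2002-07-01

2002-07-01


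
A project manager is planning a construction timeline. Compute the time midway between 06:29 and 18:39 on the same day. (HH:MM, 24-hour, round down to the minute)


Start time: 06:29 = 389 minutes from midnight
End time: 18:39 = 1119 minutes from midnight
Sum: 389 + 1119 = 1508
Midpoint: 1508 / 2 = 754 minutes
Convert: 754 / 60 = 12 hours, 34 minutes
Result: 12:34

12:34


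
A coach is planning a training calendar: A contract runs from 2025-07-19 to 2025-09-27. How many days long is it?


Start date: 2025-07-19
End date: 2025-09-27
Jul 2025: +13 days
Aug 2025: +31 days
Sep 2025: +26 days
Total: 70 days

70


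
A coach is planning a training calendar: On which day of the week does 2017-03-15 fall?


Date: 2017-03-15
January 1, 2017 is a Sunday
Day of year: 74
Offset from Jan 1: 73 days
73 mod 7 = 3
Result: Wednesday

Wednesday


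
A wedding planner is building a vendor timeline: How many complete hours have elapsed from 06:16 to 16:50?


Start: 06:16
End: 16:50
Hour difference: 16 - 6 = 10 hours
Minute difference: 50 - 16 = 34 minutes
Total minutes: 634
Complete hours: 634 / 60 = 10 (remainder 34)

10


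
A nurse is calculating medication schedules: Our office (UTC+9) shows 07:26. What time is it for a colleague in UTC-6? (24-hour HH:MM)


Local time: 07:26 at UTC+9 (offset 9h)
Target zone: UTC-6 (offset -6h)
Difference: -6 - (9) = -15 hours
Calculation: 7 + (-15) = -8
Wraparound: (-8) mod 24 = 16
Result: 16:26

16:26


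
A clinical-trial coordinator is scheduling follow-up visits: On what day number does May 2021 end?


Month: May
Year: 2021
May is a 31-day month
Total: 31 days

31


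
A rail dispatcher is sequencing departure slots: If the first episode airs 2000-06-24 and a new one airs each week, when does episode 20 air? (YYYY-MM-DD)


First occurrence: 2000-06-24 (occurrence 1)
Each occurrence is 7 days after the previous.
Occurrence 20 is 19 weeks after the first.
19 weeks = 133 days
2000-06-24 + 133 days = 2000-11-04

2000-11-04


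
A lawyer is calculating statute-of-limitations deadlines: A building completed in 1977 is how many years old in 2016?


Birth year: 1977
Current year: 2016
Age = current year - birth year
Age = 2016 - 1977 = 39

39


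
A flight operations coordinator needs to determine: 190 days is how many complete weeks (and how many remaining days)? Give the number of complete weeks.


Total days: 190
Days per week: 7
Division: 190 / 7 = 27 remainder 1
Complete weeks: 27
Remaining days: 1

27


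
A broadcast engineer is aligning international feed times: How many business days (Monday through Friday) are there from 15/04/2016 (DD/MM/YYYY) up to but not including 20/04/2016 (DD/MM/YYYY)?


Start: 2016-04-15 (Friday)
End (exclusive): 2016-04-20 (Wednesday)
Total calendar days: 5
Full weeks: 5 // 7 = 0 -> 0 weekdays
Remaining 5 days starting on Friday:
  Fri(w), Sat(-), Sun(-), Mon(w), Tue(w) -> 3 weekdays
Total business days: 0 + 3 = 3

3


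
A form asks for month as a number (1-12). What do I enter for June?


Calendar month order:
5. May
6. June <--
7. July
June is month number 6

6


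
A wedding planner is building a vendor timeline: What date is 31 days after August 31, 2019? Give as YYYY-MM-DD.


Start: 2019-08-31
Adding 31 days
Days remaining in August: 0
After August: 31 days still to add
September 2019: 30 days, 1 remaining
October 2019 has 31 days, need 1
Result: 2019-10-01

2019-10-01


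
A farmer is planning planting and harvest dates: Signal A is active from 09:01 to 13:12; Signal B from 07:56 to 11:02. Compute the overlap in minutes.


Interval A: [541, 792] minutes from midnight
Interval B: [476, 662] minutes from midnight
Overlap start = max(541, 476) = 541
Overlap end = min(792, 662) = 662
Overlap = 662 - 541 = 121 minutes

121


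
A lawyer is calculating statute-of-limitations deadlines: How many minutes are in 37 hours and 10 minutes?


Hours: 37
Minutes: 10
Convert hours to minutes: 37 x 60 = 2220
Add remaining minutes: 2220 + 10 = 2230

2230


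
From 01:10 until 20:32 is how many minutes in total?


Start time: 01:10 = 70 minutes from midnight
End time: 20:32 = 1232 minutes from midnight
Difference: 1232 - 70 = 1162 minutes
That is 19 hours and 22 minutes

1162


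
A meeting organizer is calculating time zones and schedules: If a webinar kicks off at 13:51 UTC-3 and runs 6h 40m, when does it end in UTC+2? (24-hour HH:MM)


Start: 13:51 in UTC-3
Step 1 - add duration:
  minutes: 51 + 40 = 91 (carry 1h)
  hours: 13 + 6 + 1 = 20
  end in UTC-3: 20:31
Step 2 - convert UTC-3 -> UTC+2:
  offset difference: 2 - (-3) = 5 hours
  20 + (5) = 25 -> mod 24 = 1
Result: 01:31 in UTC+2

01:31


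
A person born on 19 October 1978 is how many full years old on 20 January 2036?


Birth: 1978-10-19
Reference: 2036-01-20
Year difference: 2036 - 1978 = 58
Has birthday (10-19) occurred by 01-20? No
Birthday not yet reached this year -> subtract 1
Age in full years: 57

57


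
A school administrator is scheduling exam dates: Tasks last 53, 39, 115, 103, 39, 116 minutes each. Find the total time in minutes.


Durations: 53, 39, 115, 103, 39, 116
Running sum: 53
+ 39 = 92
+ 115 = 207
+ 103 = 310
+ 39 = 349
+ 116 = 465
Total duration: 465 minutes
That is 7 hours and 45 minutes

465


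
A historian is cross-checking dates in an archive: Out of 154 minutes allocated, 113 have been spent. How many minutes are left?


Total budget: 154 minutes
Time used: 113 minutes
Remaining: 154 - 113 = 41 minutes
Percent used: 73.4%
Percent remaining: 26.6%

41


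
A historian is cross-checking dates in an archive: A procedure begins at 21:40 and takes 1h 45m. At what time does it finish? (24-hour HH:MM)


Start time: 21:40
Adding: 1 hours 45 minutes
Minutes: 40 + 45 = 85
Minute overflow: 85 >= 60, so carry 1 hour, minutes = 25
Hours: 21 + 1 + 1 = 23
Result: 23:25

23:25


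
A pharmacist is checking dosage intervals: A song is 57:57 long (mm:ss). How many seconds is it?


Minutes: 57
Extra seconds: 57
Seconds per minute: 60
Minutes to seconds: 57 x 60 = 3420
Total: 3420 + 57 = 3477

3477


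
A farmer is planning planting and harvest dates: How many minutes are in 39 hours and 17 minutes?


Hours: 39
Extra minutes: 17
Minutes per hour: 60
Hours to minutes: 39 x 60 = 2340
Total: 2340 + 17 = 2357

2357


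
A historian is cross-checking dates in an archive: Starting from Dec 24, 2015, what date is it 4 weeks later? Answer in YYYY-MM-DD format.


Start: 2015-12-24
Weeks to add: 4
Convert to days: 4 x 7 = 28 days
Add 28 days to 2015-12-24
Result: 2016-01-21

2016-01-21


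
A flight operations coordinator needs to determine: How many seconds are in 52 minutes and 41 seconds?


Minutes: 52
Seconds: 41
Convert minutes to seconds: 52 x 60 = 3120
Add remaining seconds: 3120 + 41 = 3161

3161


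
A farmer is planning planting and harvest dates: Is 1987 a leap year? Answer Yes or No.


Year: 1987
Divisible by 4? 1987 / 4 = 496.75 -> No
Not divisible by 4, so NOT a leap year

No


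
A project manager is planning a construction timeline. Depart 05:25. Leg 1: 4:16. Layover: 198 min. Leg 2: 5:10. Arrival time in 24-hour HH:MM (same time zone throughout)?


Depart: 05:25
Leg 1: +256 min -> 09:41
Layover: +198 min -> 12:59
Leg 2: +310 min -> 18:09
Total travel: 764 minutes = 12h 44m
Arrival: 18:09

18:09


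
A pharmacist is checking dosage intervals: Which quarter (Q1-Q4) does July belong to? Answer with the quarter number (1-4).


Month: July (month 7)
Q1: January-March (months 1-3)
Q2: April-June (months 4-6)
Q3: July-September (months 7-9)
Q4: October-December (months 10-12)
Month 7 falls in Q3

3


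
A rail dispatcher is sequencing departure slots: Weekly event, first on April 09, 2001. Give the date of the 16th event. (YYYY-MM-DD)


First occurrence: 2001-04-09 (occurrence 1)
Each occurrence is 7 days after the previous.
Occurrence 16 is 15 weeks after the first.
15 weeks = 105 days
2001-04-09 + 105 days = 2001-07-23

2001-07-23


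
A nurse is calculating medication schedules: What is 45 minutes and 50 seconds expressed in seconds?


Minutes: 45
Extra seconds: 50
Seconds per minute: 60
Minutes to seconds: 45 x 60 = 2700
Total: 2700 + 50 = 2750

2750


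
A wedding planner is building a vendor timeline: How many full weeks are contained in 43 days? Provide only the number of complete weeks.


Total days: 43
Days per week: 7
Division: 43 / 7 = 6 remainder 1
Complete weeks: 6
Remaining days: 1

6


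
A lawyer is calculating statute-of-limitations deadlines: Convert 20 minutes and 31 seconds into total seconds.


Minutes: 20
Seconds: 31
Convert minutes to seconds: 20 x 60 = 1200
Add remaining seconds: 1200 + 31 = 1231

1231


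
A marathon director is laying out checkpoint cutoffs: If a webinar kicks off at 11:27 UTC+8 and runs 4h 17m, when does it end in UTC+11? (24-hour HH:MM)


Start: 11:27 in UTC+8
Step 1 - add duration:
  minutes: 27 + 17 = 44
  hours: 11 + 4 + 0 = 15
  end in UTC+8: 15:44
Step 2 - convert UTC+8 -> UTC+11:
  offset difference: 11 - (8) = 3 hours
  15 + (3) = 18 -> mod 24 = 18
Result: 18:44 in UTC+11

18:44


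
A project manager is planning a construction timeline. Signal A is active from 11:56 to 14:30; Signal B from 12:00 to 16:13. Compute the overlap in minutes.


Interval A: [716, 870] minutes from midnight
Interval B: [720, 973] minutes from midnight
Overlap start = max(716, 720) = 720
Overlap end = min(870, 973) = 870
Overlap = 870 - 720 = 150 minutes

150


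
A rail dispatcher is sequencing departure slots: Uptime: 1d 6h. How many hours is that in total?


Days: 1
Extra hours: 6
Hours per day: 24
Days to hours: 1 x 24 = 24
Total: 24 + 6 = 30

30


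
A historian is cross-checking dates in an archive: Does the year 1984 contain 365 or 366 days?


Year: 1984
Check leap year rules:
Divisible by 4? Yes
Divisible by 100? No
1984 is a leap year
Days: 366

366


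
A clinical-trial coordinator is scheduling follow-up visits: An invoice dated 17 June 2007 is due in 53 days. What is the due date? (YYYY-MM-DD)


Start: 2007-06-17
Adding 53 days
Days remaining in June: 13
After June: 40 days still to add
July 2007: 31 days, 9 remaining
August 2007 has 31 days, need 9
Result: 2007-08-09

2007-08-09


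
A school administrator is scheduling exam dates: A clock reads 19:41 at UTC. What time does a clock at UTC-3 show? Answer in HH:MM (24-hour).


Local time: 19:41 at UTC (offset 0h)
Target zone: UTC-3 (offset -3h)
Difference: -3 - (0) = -3 hours
Calculation: 19 + (-3) = 16
Result: 16:41

16:41


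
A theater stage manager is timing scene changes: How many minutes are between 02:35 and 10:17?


Start time: 02:35 = 155 minutes from midnight
End time: 10:17 = 617 minutes from midnight
Difference: 617 - 155 = 462 minutes
That is 7 hours and 42 minutes

462


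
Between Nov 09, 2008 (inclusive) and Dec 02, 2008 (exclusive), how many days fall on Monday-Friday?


Start: 2008-11-09 (Sunday)
End (exclusive): 2008-12-02 (Tuesday)
Total calendar days: 23
Full weeks: 23 // 7 = 3 -> 15 weekdays
Remaining 2 days starting on Sunday:
  Sun(-), Mon(w) -> 1 weekdays
Total business days: 15 + 1 = 16

16


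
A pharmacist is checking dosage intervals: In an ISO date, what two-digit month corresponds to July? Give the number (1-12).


Calendar month order:
6. June
7. July <--
8. August
July is month number 7

7


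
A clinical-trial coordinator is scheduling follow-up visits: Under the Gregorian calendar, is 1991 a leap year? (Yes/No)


Year: 1991
Divisible by 4? 1991 / 4 = 497.75 -> No
Not divisible by 4, so NOT a leap year

No


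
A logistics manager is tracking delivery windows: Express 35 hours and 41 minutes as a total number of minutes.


Hours: 35
Extra minutes: 41
Minutes per hour: 60
Hours to minutes: 35 x 60 = 2100
Total: 2100 + 41 = 2141

2141


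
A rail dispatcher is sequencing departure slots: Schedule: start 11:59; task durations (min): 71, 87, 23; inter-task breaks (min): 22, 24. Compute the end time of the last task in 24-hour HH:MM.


Start: 11:59 = 719 min from midnight
  after task 1 (71 min): 13:10
  after break (22 min): 13:32
  after task 2 (87 min): 14:59
  after break (24 min): 15:23
  after task 3 (23 min): 15:46
Total elapsed: 227 minutes
End time: 15:46

15:46


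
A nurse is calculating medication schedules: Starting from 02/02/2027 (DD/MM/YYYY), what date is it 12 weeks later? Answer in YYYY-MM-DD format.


Start: 2027-02-02
Weeks to add: 12
Convert to days: 12 x 7 = 84 days
Add 84 days to 2027-02-02
Result: 2027-04-27

2027-04-27


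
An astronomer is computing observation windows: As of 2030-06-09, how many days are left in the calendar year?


Start: June 09, 2030
End: December 31, 2030
Days left in June: 21
July: 31
August: 31
September: 30
October: 31
... plus remaining months
Sum of remaining months: 184
Total: 21 + 184 = 205

205


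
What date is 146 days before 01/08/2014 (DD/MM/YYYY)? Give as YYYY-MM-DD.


Start: 2014-08-01
Subtracting 146 days
Days already passed in August: 1
After going back through August: 145 more days to subtract
July 2014: 31 days, 114 remaining
June 2014: 30 days, 84 remaining
May 2014: 31 days, 53 remaining
April 2014: 30 days, 23 remaining
Result: 2014-03-08

2014-03-08


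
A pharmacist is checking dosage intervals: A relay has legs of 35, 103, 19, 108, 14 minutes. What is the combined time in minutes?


Durations: 35, 103, 19, 108, 14
Running sum: 35
+ 103 = 138
+ 19 = 157
+ 108 = 265
+ 14 = 279
Total duration: 279 minutes
That is 4 hours and 39 minutes

279


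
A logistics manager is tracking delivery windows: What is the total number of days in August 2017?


Month: August
Year: 2017
August is a 31-day month
Total: 31 days

31


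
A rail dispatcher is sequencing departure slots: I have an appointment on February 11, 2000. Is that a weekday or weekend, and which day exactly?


Date: 2000-02-11
January 1, 2000 is a Saturday
Day of year: 42
Offset from Jan 1: 41 days
41 mod 7 = 6
Result: Friday

Friday


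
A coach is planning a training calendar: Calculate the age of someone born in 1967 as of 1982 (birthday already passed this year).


Birth year: 1967
Current year: 1982
Age = current year - birth year
Age = 1982 - 1967 = 15

15


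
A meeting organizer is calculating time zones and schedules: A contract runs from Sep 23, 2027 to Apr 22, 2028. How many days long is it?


Start date: 2027-09-23
End date: 2028-04-22
Sep 2027: +8 days
Oct 2027: +31 days
Nov 2027: +30 days
... (5 more months)
Total: 212 days

212


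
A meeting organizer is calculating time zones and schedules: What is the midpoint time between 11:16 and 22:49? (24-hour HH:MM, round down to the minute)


Start time: 11:16 = 676 minutes from midnight
End time: 22:49 = 1369 minutes from midnight
Sum: 676 + 1369 = 2045
Midpoint: 2045 / 2 = 1022 minutes
Convert: 1022 / 60 = 17 hours, 2 minutes
Result: 17:02

17:02


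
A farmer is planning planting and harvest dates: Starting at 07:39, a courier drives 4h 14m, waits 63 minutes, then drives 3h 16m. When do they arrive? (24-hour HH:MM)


Depart: 07:39
Leg 1: +254 min -> 11:53
Layover: +63 min -> 12:56
Leg 2: +196 min -> 16:12
Total travel: 513 minutes = 8h 33m
Arrival: 16:12

16:12


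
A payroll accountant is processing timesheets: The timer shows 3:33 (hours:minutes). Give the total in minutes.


Hours: 3
Minutes: 33
Convert hours to minutes: 3 x 60 = 180
Add remaining minutes: 180 + 33 = 213

213


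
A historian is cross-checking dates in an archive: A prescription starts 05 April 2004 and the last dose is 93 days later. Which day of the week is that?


Start: 2004-04-05 (Monday)
Step 1 - find target date: add 93 days
  2004-04-05 + 93 days = 2004-07-07
Step 2 - day of week:
  93 mod 7 = 2
  Monday + 2 days -> Wednesday
Result: Wednesday (2004-07-07)

Wednesday


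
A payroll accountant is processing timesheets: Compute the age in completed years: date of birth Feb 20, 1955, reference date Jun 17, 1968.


Birth: 1955-02-20
Reference: 1968-06-17
Year difference: 1968 - 1955 = 13
Has birthday (02-20) occurred by 06-17? Yes
Age in full years: 13

13


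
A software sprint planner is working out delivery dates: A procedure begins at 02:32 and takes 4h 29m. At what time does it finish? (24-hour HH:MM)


Start time: 02:32
Adding: 4 hours 29 minutes
Minutes: 32 + 29 = 61
Minute overflow: 61 >= 60, so carry 1 hour, minutes = 1
Hours: 2 + 4 + 1 = 7
Result: 07:01

07:01


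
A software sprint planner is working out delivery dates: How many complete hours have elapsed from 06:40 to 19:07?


Start: 06:40
End: 19:07
Hour difference: 19 - 6 = 13 hours
Minute difference: 7 - 40 = -33 minutes
Total minutes: 747
Complete hours: 747 / 60 = 12 (remainder 27)

12


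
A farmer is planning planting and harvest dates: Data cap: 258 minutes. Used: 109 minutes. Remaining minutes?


Total budget: 258 minutes
Time used: 109 minutes
Remaining: 258 - 109 = 149 minutes
Percent used: 42.2%
Percent remaining: 57.8%

149


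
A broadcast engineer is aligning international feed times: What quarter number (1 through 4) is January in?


Month: January (month 1)
Q1: January-March (months 1-3)
Q2: April-June (months 4-6)
Q3: July-September (months 7-9)
Q4: October-December (months 10-12)
Month 1 falls in Q1

1


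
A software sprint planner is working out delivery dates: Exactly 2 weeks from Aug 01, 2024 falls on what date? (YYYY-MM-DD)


Start: 2024-08-01
Weeks to add: 2
Convert to days: 2 x 7 = 14 days
Add 14 days to 2024-08-01
Result: 2024-08-15

2024-08-15


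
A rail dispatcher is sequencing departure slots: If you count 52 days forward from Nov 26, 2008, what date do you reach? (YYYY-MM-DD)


Start: 2008-11-26
Adding 52 days
Days remaining in November: 4
After November: 48 days still to add
December 2008: 31 days, 17 remaining
January 2009 has 31 days, need 17
Result: 2009-01-17

2009-01-17


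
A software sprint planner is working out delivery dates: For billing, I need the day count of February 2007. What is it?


Month: February
Year: 2007
2007 is not a leap year
February has 28 days
Total: 28 days

28


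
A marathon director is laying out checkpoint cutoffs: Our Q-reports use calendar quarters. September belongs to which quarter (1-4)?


Month: September (month 9)
Q1: January-March (months 1-3)
Q2: April-June (months 4-6)
Q3: July-September (months 7-9)
Q4: October-December (months 10-12)
Month 9 falls in Q3

3


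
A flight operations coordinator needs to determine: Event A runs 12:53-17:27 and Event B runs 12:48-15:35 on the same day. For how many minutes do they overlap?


Interval A: [773, 1047] minutes from midnight
Interval B: [768, 935] minutes from midnight
Overlap start = max(773, 768) = 773
Overlap end = min(1047, 935) = 935
Overlap = 935 - 773 = 162 minutes

162


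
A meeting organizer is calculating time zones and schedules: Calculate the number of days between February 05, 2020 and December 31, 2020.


Start: February 05, 2020
End: December 31, 2020
Days left in February: 24
March: 31
April: 30
May: 31
June: 30
... plus remaining months
Sum of remaining months: 306
Total: 24 + 306 = 330

330


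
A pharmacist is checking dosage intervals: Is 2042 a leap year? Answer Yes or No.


Year: 2042
Divisible by 4? 2042 / 4 = 510.5 -> No
Not divisible by 4, so NOT a leap year

No


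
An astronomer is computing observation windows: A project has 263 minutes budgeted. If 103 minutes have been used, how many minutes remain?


Total budget: 263 minutes
Time used: 103 minutes
Remaining: 263 - 103 = 160 minutes
Percent used: 39.2%
Percent remaining: 60.8%

160


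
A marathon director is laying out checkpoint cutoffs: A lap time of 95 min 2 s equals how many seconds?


Minutes: 95
Seconds: 2
Convert minutes to seconds: 95 x 60 = 5700
Add remaining seconds: 5700 + 2 = 5702

5702


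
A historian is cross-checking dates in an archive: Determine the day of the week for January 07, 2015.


Date: 2015-01-07
January 1, 2015 is a Thursday
Day of year: 7
Offset from Jan 1: 6 days
6 mod 7 = 6
Result: Wednesday

Wednesday


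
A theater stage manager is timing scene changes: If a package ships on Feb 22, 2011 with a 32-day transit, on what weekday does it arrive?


Start: 2011-02-22 (Tuesday)
Step 1 - find target date: add 32 days
  2011-02-22 + 32 days = 2011-03-26
Step 2 - day of week:
  32 mod 7 = 4
  Tuesday + 4 days -> Saturday
Result: Saturday (2011-03-26)

Saturday


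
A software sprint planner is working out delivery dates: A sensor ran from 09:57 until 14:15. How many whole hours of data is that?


Start: 09:57
End: 14:15
Hour difference: 14 - 9 = 5 hours
Minute difference: 15 - 57 = -42 minutes
Total minutes: 258
Complete hours: 258 / 60 = 4 (remainder 18)

4


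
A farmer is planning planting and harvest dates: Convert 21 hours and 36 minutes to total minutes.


Hours: 21
Minutes: 36
Convert hours to minutes: 21 x 60 = 1260
Add remaining minutes: 1260 + 36 = 1296

1296


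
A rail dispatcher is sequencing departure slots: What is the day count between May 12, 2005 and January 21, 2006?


Start date: 2005-05-12
End date: 2006-01-21
May 2005: +20 days
Jun 2005: +30 days
Jul 2005: +31 days
... (6 more months)
Total: 254 days

254


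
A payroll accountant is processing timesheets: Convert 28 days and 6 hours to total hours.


Days: 28
Extra hours: 6
Hours per day: 24
Days to hours: 28 x 24 = 672
Total: 672 + 6 = 678

678


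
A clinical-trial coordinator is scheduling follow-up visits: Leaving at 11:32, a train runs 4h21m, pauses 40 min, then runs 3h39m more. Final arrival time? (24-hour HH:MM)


Depart: 11:32
Leg 1: +261 min -> 15:53
Layover: +40 min -> 16:33
Leg 2: +219 min -> 20:12
Total travel: 520 minutes = 8h 40m
Arrival: 20:12

20:12


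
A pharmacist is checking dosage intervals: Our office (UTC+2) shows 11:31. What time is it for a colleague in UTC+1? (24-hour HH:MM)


Local time: 11:31 at UTC+2 (offset 2h)
Target zone: UTC+1 (offset 1h)
Difference: 1 - (2) = -1 hours
Calculation: 11 + (-1) = 10
Result: 10:31

10:31


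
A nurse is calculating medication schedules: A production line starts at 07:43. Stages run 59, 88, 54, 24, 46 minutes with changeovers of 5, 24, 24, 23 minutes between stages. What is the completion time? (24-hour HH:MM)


Start: 07:43 = 463 min from midnight
  after task 1 (59 min): 08:42
  after break (5 min): 08:47
  after task 2 (88 min): 10:15
  after break (24 min): 10:39
  after task 3 (54 min): 11:33
  after break (24 min): 11:57
  after task 4 (24 min): 12:21
  after break (23 min): 12:44
  after task 5 (46 min): 13:30
Total elapsed: 347 minutes
End time: 13:30

13:30


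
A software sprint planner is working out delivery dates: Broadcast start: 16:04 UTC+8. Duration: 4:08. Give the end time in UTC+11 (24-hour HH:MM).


Start: 16:04 in UTC+8
Step 1 - add duration:
  minutes: 4 + 8 = 12
  hours: 16 + 4 + 0 = 20
  end in UTC+8: 20:12
Step 2 - convert UTC+8 -> UTC+11:
  offset difference: 11 - (8) = 3 hours
  20 + (3) = 23 -> mod 24 = 23
Result: 23:12 in UTC+11

23:12


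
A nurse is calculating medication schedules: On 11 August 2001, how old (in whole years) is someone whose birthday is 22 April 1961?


Birth: 1961-04-22
Reference: 2001-08-11
Year difference: 2001 - 1961 = 40
Has birthday (04-22) occurred by 08-11? Yes
Age in full years: 40

40


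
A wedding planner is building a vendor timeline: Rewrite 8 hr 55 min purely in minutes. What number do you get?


Hours: 8
Extra minutes: 55
Minutes per hour: 60
Hours to minutes: 8 x 60 = 480
Total: 480 + 55 = 535

535


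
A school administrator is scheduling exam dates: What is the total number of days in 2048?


Year: 2048
Check leap year rules:
Divisible by 4? Yes
Divisible by 100? No
2048 is a leap year
Days: 366

366


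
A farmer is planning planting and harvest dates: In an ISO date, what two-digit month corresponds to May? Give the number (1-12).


Calendar month order:
4. April
5. May <--
6. June
May is month number 5

5


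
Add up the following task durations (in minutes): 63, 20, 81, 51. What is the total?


Durations: 63, 20, 81, 51
Running sum: 63
+ 20 = 83
+ 81 = 164
+ 51 = 215
Total duration: 215 minutes
That is 3 hours and 35 minutes

215


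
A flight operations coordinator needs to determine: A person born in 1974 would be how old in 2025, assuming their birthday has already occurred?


Birth year: 1974
Current year: 2025
Age = current year - birth year
Age = 2025 - 1974 = 51

51


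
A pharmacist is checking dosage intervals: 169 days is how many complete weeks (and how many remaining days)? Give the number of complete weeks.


Total days: 169
Days per week: 7
Division: 169 / 7 = 24 remainder 1
Complete weeks: 24
Remaining days: 1

24


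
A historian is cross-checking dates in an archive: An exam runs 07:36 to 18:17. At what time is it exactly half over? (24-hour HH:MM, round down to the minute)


Start time: 07:36 = 456 minutes from midnight
End time: 18:17 = 1097 minutes from midnight
Sum: 456 + 1097 = 1553
Midpoint: 1553 / 2 = 776 minutes
Convert: 776 / 60 = 12 hours, 56 minutes
Result: 12:56

12:56


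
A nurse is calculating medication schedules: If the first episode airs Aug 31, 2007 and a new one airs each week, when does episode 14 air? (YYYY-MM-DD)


First occurrence: 2007-08-31 (occurrence 1)
Each occurrence is 7 days after the previous.
Occurrence 14 is 13 weeks after the first.
13 weeks = 91 days
2007-08-31 + 91 days = 2007-11-30

2007-11-30


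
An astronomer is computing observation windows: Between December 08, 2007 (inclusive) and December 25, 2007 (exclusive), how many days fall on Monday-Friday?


Start: 2007-12-08 (Saturday)
End (exclusive): 2007-12-25 (Tuesday)
Total calendar days: 17
Full weeks: 17 // 7 = 2 -> 10 weekdays
Remaining 3 days starting on Saturday:
  Sat(-), Sun(-), Mon(w) -> 1 weekdays
Total business days: 10 + 1 = 11

11


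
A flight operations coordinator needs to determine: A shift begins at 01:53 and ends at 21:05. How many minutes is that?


Start time: 01:53 = 113 minutes from midnight
End time: 21:05 = 1265 minutes from midnight
Difference: 1265 - 113 = 1152 minutes
That is 19 hours and 12 minutes

1152


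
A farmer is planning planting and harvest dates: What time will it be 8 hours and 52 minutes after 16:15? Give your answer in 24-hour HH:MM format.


Start time: 16:15
Adding: 8 hours 52 minutes
Minutes: 15 + 52 = 67
Minute overflow: 67 >= 60, so carry 1 hour, minutes = 7
Hours: 16 + 8 + 1 = 25
Hour wraparound: 25 mod 24 = 1
Result: 01:07

01:07


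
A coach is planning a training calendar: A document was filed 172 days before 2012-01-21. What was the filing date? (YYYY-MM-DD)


Start: 2012-01-21
Subtracting 172 days
Days already passed in January: 21
After going back through January: 151 more days to subtract
December 2011: 31 days, 120 remaining
November 2011: 30 days, 90 remaining
October 2011: 31 days, 59 remaining
September 2011: 30 days, 29 remaining
Result: 2011-08-02

2011-08-02


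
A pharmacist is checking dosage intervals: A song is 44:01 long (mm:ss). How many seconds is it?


Minutes: 44
Extra seconds: 1
Seconds per minute: 60
Minutes to seconds: 44 x 60 = 2640
Total: 2640 + 1 = 2641

2641


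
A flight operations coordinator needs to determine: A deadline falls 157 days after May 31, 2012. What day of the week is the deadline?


Start: 2012-05-31 (Thursday)
Step 1 - find target date: add 157 days
  2012-05-31 + 157 days = 2012-11-04
Step 2 - day of week:
  157 mod 7 = 3
  Thursday + 3 days -> Sunday
Result: Sunday (2012-11-04)

Sunday


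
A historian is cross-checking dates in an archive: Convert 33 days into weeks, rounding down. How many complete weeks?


Total days: 33
Days per week: 7
Division: 33 / 7 = 4 remainder 5
Complete weeks: 4
Remaining days: 5

4


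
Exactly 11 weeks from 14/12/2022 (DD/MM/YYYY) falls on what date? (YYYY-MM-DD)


Start: 2022-12-14
Weeks to add: 11
Convert to days: 11 x 7 = 77 days
Add 77 days to 2022-12-14
Result: 2023-03-01

2023-03-01


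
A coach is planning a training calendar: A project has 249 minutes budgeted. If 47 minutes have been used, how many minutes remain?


Total budget: 249 minutes
Time used: 47 minutes
Remaining: 249 - 47 = 202 minutes
Percent used: 18.9%
Percent remaining: 81.1%

202


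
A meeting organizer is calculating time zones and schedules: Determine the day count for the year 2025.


Year: 2025
Check leap year rules:
Divisible by 4? No
2025 is not a leap year
Days: 365

365


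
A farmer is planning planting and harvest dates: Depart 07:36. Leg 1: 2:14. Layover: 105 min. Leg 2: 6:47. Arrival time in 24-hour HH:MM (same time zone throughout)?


Depart: 07:36
Leg 1: +134 min -> 09:50
Layover: +105 min -> 11:35
Leg 2: +407 min -> 18:22
Total travel: 646 minutes = 10h 46m
Arrival: 18:22

18:22


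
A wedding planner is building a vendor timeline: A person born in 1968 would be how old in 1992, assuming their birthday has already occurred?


Birth year: 1968
Current year: 1992
Age = current year - birth year
Age = 1992 - 1968 = 24

24


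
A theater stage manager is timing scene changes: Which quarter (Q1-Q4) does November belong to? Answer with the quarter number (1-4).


Month: November (month 11)
Q1: January-March (months 1-3)
Q2: April-June (months 4-6)
Q3: July-September (months 7-9)
Q4: October-December (months 10-12)
Month 11 falls in Q4

4


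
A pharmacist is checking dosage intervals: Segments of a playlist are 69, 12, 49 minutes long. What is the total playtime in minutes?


Durations: 69, 12, 49
Running sum: 69
+ 12 = 81
+ 49 = 130
Total duration: 130 minutes
That is 2 hours and 10 minutes

130


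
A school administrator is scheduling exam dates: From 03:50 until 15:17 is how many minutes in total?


Start time: 03:50 = 230 minutes from midnight
End time: 15:17 = 917 minutes from midnight
Difference: 917 - 230 = 687 minutes
That is 11 hours and 27 minutes

687


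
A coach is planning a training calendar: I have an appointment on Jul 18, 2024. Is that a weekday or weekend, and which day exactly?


Date: 2024-07-18
January 1, 2024 is a Monday
Day of year: 200
Offset from Jan 1: 199 days
199 mod 7 = 3
Result: Thursday

Thursday


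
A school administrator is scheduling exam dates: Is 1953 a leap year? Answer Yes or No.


Year: 1953
Divisible by 4? 1953 / 4 = 488.25 -> No
Not divisible by 4, so NOT a leap year

No


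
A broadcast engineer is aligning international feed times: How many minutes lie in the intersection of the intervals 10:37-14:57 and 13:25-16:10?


Interval A: [637, 897] minutes from midnight
Interval B: [805, 970] minutes from midnight
Overlap start = max(637, 805) = 805
Overlap end = min(897, 970) = 897
Overlap = 897 - 805 = 92 minutes

92


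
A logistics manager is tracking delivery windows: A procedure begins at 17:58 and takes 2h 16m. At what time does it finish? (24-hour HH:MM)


Start time: 17:58
Adding: 2 hours 16 minutes
Minutes: 58 + 16 = 74
Minute overflow: 74 >= 60, so carry 1 hour, minutes = 14
Hours: 17 + 2 + 1 = 20
Result: 20:14

20:14


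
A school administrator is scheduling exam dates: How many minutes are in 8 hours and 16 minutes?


Hours: 8
Extra minutes: 16
Minutes per hour: 60
Hours to minutes: 8 x 60 = 480
Total: 480 + 16 = 496

496


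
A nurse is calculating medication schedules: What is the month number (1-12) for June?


Calendar month order:
5. May
6. June <--
7. July
June is month number 6

6


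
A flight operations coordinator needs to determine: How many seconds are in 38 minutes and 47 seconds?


Minutes: 38
Extra seconds: 47
Seconds per minute: 60
Minutes to seconds: 38 x 60 = 2280
Total: 2280 + 47 = 2327

2327


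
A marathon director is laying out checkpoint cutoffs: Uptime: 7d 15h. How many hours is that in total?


Days: 7
Extra hours: 15
Hours per day: 24
Days to hours: 7 x 24 = 168
Total: 168 + 15 = 183

183


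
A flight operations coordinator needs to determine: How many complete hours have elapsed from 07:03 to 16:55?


Start: 07:03
End: 16:55
Hour difference: 16 - 7 = 9 hours
Minute difference: 55 - 3 = 52 minutes
Total minutes: 592
Complete hours: 592 / 60 = 9 (remainder 52)

9


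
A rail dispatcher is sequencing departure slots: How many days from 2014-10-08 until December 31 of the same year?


Start: October 08, 2014
End: December 31, 2014
Days left in October: 23
November: 30
December: 31
Sum of remaining months: 61
Total: 23 + 61 = 84

84


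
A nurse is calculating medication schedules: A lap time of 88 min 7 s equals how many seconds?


Minutes: 88
Seconds: 7
Convert minutes to seconds: 88 x 60 = 5280
Add remaining seconds: 5280 + 7 = 5287

5287


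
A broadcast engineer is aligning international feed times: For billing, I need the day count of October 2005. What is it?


Month: October
Year: 2005
October is a 31-day month
Total: 31 days

31


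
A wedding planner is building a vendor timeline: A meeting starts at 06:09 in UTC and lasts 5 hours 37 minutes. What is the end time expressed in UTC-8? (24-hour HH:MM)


Start: 06:09 in UTC
Step 1 - add duration:
  minutes: 9 + 37 = 46
  hours: 6 + 5 + 0 = 11
  end in UTC: 11:46
Step 2 - convert UTC -> UTC-8:
  offset difference: -8 - (0) = -8 hours
  11 + (-8) = 3 -> mod 24 = 3
Result: 03:46 in UTC-8

03:46


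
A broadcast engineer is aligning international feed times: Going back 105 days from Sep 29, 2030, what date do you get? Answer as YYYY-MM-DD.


Start: 2030-09-29
Subtracting 105 days
Days already passed in September: 29
After going back through September: 76 more days to subtract
August 2030: 31 days, 45 remaining
July 2030: 31 days, 14 remaining
June 2030 has 30 days, need 14
Result: 2030-06-16

2030-06-16


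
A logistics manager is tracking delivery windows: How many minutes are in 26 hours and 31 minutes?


Hours: 26
Minutes: 31
Convert hours to minutes: 26 x 60 = 1560
Add remaining minutes: 1560 + 31 = 1591

1591


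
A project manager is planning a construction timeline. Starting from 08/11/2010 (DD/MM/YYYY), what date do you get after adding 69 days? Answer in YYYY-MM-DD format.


Start: 2010-11-08
Adding 69 days
Days remaining in November: 22
After November: 47 days still to add
December 2010: 31 days, 16 remaining
January 2011 has 31 days, need 16
Result: 2011-01-16

2011-01-16


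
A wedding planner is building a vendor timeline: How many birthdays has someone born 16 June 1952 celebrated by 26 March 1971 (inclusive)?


Birth: 1952-06-16
Reference: 1971-03-26
Year difference: 1971 - 1952 = 19
Has birthday (06-16) occurred by 03-26? No
Birthday not yet reached this year -> subtract 1
Age in full years: 18

18


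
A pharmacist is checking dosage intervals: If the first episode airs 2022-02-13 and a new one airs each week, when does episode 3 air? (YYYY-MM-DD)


First occurrence: 2022-02-13 (occurrence 1)
Each occurrence is 7 days after the previous.
Occurrence 3 is 2 weeks after the first.
2 weeks = 14 days
2022-02-13 + 14 days = 2022-02-27

2022-02-27


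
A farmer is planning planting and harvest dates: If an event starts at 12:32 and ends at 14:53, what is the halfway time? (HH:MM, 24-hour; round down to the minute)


Start time: 12:32 = 752 minutes from midnight
End time: 14:53 = 893 minutes from midnight
Sum: 752 + 893 = 1645
Midpoint: 1645 / 2 = 822 minutes
Convert: 822 / 60 = 13 hours, 42 minutes
Result: 13:42

13:42


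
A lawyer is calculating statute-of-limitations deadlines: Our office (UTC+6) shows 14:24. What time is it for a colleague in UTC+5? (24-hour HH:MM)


Local time: 14:24 at UTC+6 (offset 6h)
Target zone: UTC+5 (offset 5h)
Difference: 5 - (6) = -1 hours
Calculation: 14 + (-1) = 13
Result: 13:24

13:24


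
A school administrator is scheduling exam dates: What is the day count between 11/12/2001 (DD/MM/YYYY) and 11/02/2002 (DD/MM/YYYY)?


Start date: 2001-12-11
End date: 2002-02-11
Dec 2001: +21 days
Jan 2002: +31 days
Feb 2002: +10 days
Total: 62 days

62


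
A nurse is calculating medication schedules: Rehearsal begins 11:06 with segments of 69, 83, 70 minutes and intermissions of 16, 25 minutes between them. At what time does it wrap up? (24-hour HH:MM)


Start: 11:06 = 666 min from midnight
  after task 1 (69 min): 12:15
  after break (16 min): 12:31
  after task 2 (83 min): 13:54
  after break (25 min): 14:19
  after task 3 (70 min): 15:29
Total elapsed: 263 minutes
End time: 15:29

15:29


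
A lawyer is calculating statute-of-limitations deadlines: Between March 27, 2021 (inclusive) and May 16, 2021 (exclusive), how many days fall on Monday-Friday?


Start: 2021-03-27 (Saturday)
End (exclusive): 2021-05-16 (Sunday)
Total calendar days: 50
Full weeks: 50 // 7 = 7 -> 35 weekdays
Remaining 1 days starting on Saturday:
  Sat(-) -> 0 weekdays
Total business days: 35 + 0 = 35

35


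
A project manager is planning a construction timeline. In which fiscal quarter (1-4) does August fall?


Month: August (month 8)
Q1: January-March (months 1-3)
Q2: April-June (months 4-6)
Q3: July-September (months 7-9)
Q4: October-December (months 10-12)
Month 8 falls in Q3

3


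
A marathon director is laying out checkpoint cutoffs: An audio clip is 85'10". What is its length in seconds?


Minutes: 85
Seconds: 10
Convert minutes to seconds: 85 x 60 = 5100
Add remaining seconds: 5100 + 10 = 5110

5110


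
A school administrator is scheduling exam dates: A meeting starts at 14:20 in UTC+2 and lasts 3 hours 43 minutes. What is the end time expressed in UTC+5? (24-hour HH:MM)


Start: 14:20 in UTC+2
Step 1 - add duration:
  minutes: 20 + 43 = 63 (carry 1h)
  hours: 14 + 3 + 1 = 18
  end in UTC+2: 18:03
Step 2 - convert UTC+2 -> UTC+5:
  offset difference: 5 - (2) = 3 hours
  18 + (3) = 21 -> mod 24 = 21
Result: 21:03 in UTC+5

21:03


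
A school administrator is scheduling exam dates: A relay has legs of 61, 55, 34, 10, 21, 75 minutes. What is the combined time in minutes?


Durations: 61, 55, 34, 10, 21, 75
Running sum: 61
+ 55 = 116
+ 34 = 150
+ 10 = 160
+ 21 = 181
+ 75 = 256
Total duration: 256 minutes
That is 4 hours and 16 minutes

256


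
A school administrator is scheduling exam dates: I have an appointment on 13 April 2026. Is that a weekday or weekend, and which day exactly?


Date: 2026-04-13
January 1, 2026 is a Thursday
Day of year: 103
Offset from Jan 1: 102 days
102 mod 7 = 4
Result: Monday

Monday


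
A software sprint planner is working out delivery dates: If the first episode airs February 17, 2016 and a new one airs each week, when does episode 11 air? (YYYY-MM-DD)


First occurrence: 2016-02-17 (occurrence 1)
Each occurrence is 7 days after the previous.
Occurrence 11 is 10 weeks after the first.
10 weeks = 70 days
2016-02-17 + 70 days = 2016-04-27

2016-04-27


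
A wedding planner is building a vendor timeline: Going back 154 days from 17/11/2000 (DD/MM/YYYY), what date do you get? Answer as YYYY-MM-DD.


Start: 2000-11-17
Subtracting 154 days
Days already passed in November: 17
After going back through November: 137 more days to subtract
October 2000: 31 days, 106 remaining
September 2000: 30 days, 76 remaining
August 2000: 31 days, 45 remaining
July 2000: 31 days, 14 remaining
Result: 2000-06-16

2000-06-16
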